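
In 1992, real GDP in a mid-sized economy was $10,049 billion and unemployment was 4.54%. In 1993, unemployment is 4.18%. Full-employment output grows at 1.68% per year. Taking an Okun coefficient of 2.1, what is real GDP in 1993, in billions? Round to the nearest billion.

$10,294 billion

Δu = 4.18 - 4.54 = -0.36 points.
Okun's law (growth form): g_Y = g_Y* - β × Δu = 1.68 - 2.1 × (-0.36) = 1.68 + 0.756 = 2.436%.
Real GDP in the next year = 10049 × (1 + 2.436/100) = 10049 × 1.02436 ≈ 10294 billion.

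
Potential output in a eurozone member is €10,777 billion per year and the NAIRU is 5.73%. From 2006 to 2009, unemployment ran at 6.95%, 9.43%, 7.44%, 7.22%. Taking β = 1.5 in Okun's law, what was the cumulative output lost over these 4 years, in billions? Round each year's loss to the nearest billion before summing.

Year 2006: gap = -1.5 × (6.95 - 5.73) = -1.83%, loss ≈ 10777 × 1.83/100 ≈ 197.
Year 2007: gap = -1.5 × (9.43 - 5.73) = -5.55%, loss ≈ 10777 × 5.55/100 ≈ 598.
Year 2008: gap = -1.5 × (7.44 - 5.73) = -2.565%, loss ≈ 10777 × 2.565/100 ≈ 276.
Year 2009: gap = -1.5 × (7.22 - 5.73) = -2.235%, loss ≈ 10777 × 2.235/100 ≈ 241.
Total lost output = 197 + 598 + 276 + 241 = 1312 billion.

€1,312 billion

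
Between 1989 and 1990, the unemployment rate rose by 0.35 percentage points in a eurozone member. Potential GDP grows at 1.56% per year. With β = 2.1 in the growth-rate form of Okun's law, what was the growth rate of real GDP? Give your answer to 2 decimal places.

Growth-rate Okun's law: g_Y = g_Y* - β × Δu.
g_Y = 1.56 - 2.1 × (0.35) = 1.56 - 0.735 = 0.825%, i.e. 0.83% to 2 d.p.

0.83%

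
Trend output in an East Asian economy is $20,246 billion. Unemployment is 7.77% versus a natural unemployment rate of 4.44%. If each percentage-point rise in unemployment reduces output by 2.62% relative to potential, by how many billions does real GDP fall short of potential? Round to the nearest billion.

Output gap = -2.62 × (7.77 - 4.44) = -2.62 × 3.33 = -8.7246%.
Actual GDP ≈ 20246 × 0.912754 ≈ 18480 billion, so the shortfall is 20246 - 18480 = 1766 billion.

$1,766 billion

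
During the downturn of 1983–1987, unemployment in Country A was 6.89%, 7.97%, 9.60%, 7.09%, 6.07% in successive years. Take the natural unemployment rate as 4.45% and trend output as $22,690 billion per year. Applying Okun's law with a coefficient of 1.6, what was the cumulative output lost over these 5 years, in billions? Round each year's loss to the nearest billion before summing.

$5,580 billion

Year 1983: gap = -1.6 × (6.89 - 4.45) = -3.904%, loss ≈ 22690 × 3.904/100 ≈ 886.
Year 1984: gap = -1.6 × (7.97 - 4.45) = -5.632%, loss ≈ 22690 × 5.632/100 ≈ 1278.
Year 1985: gap = -1.6 × (9.6 - 4.45) = -8.24%, loss ≈ 22690 × 8.24/100 ≈ 1870.
Year 1986: gap = -1.6 × (7.09 - 4.45) = -4.224%, loss ≈ 22690 × 4.224/100 ≈ 958.
Year 1987: gap = -1.6 × (6.07 - 4.45) = -2.592%, loss ≈ 22690 × 2.592/100 ≈ 588.
Total lost output = 886 + 1278 + 1870 + 958 + 588 = 5580 billion.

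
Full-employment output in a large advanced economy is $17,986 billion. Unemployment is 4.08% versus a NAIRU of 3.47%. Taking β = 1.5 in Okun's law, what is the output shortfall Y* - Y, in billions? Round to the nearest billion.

$165 billion

Output gap = -1.5 × (4.08 - 3.47) = -1.5 × 0.61 = -0.915%.
Actual GDP ≈ 17986 × 0.99085 ≈ 17821 billion, so the shortfall is 17986 - 17821 = 165 billion.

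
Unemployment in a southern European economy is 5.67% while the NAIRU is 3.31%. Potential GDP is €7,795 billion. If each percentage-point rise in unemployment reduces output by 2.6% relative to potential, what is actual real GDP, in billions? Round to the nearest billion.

Unemployment gap = 5.67 - 3.31 = 2.36 points, so the output gap is -2.6 × 2.36 = -6.136%.
Actual GDP = 7795 × (1 - 6.136/100) = 7795 × 0.93864 ≈ 7317 billion.

€7,317 billion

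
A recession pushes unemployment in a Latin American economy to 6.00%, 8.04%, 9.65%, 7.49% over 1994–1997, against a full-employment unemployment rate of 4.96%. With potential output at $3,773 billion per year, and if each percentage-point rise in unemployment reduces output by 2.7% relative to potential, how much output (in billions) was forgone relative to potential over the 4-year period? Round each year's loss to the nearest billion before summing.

Year 1994: gap = -2.7 × (6 - 4.96) = -2.808%, loss ≈ 3773 × 2.808/100 ≈ 106.
Year 1995: gap = -2.7 × (8.04 - 4.96) = -8.316%, loss ≈ 3773 × 8.316/100 ≈ 314.
Year 1996: gap = -2.7 × (9.65 - 4.96) = -12.663%, loss ≈ 3773 × 12.663/100 ≈ 478.
Year 1997: gap = -2.7 × (7.49 - 4.96) = -6.831%, loss ≈ 3773 × 6.831/100 ≈ 258.
Total lost output = 106 + 314 + 478 + 258 = 1156 billion.

$1,156 billion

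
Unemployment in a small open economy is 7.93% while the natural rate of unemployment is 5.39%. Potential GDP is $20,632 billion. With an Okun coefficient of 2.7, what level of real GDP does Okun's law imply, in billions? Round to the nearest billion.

Unemployment gap = 7.93 - 5.39 = 2.54 points, so the output gap is -2.7 × 2.54 = -6.858%.
Actual GDP = 20632 × (1 - 6.858/100) = 20632 × 0.93142 ≈ 19217 billion.

$19,217 billion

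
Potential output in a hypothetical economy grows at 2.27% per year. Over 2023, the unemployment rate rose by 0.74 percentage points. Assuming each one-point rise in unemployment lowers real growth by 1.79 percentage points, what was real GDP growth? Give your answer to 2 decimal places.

0.95%

Growth-rate Okun's law: g_Y = g_Y* - β × Δu.
g_Y = 2.27 - 1.79 × (0.74) = 2.27 - 1.3246 = 0.9454%, i.e. 0.95% to 2 d.p.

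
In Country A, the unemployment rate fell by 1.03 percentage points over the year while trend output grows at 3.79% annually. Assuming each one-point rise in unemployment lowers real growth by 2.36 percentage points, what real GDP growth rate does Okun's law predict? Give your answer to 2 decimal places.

Growth-rate Okun's law: g_Y = g_Y* - β × Δu.
g_Y = 3.79 - 2.36 × (-1.03) = 3.79 + 2.4308 = 6.2208%, i.e. 6.22% to 2 d.p.

6.22%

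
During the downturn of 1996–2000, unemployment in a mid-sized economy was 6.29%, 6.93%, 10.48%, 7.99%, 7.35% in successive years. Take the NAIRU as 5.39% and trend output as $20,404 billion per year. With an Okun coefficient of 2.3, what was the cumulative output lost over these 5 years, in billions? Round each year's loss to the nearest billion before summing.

$5,674 billion

Year 1996: gap = -2.3 × (6.29 - 5.39) = -2.07%, loss ≈ 20404 × 2.07/100 ≈ 422.
Year 1997: gap = -2.3 × (6.93 - 5.39) = -3.542%, loss ≈ 20404 × 3.542/100 ≈ 723.
Year 1998: gap = -2.3 × (10.48 - 5.39) = -11.707%, loss ≈ 20404 × 11.707/100 ≈ 2389.
Year 1999: gap = -2.3 × (7.99 - 5.39) = -5.98%, loss ≈ 20404 × 5.98/100 ≈ 1220.
Year 2000: gap = -2.3 × (7.35 - 5.39) = -4.508%, loss ≈ 20404 × 4.508/100 ≈ 920.
Total lost output = 422 + 723 + 2389 + 1220 + 920 = 5674 billion.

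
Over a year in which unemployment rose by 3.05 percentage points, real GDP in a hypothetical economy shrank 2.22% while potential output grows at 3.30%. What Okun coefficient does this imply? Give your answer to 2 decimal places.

β ≈ 1.81

Growth form: g_Y = g_Y* - β × Δu, so β = (g_Y* - g_Y)/Δu.
β = (3.3 + 2.22)/3.05 = 5.52/3.05 = 1.81.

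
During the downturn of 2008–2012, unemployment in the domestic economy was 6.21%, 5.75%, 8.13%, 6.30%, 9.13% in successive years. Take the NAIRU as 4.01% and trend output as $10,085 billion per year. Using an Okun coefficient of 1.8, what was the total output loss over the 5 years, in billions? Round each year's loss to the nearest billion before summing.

$2,808 billion

Year 2008: gap = -1.8 × (6.21 - 4.01) = -3.96%, loss ≈ 10085 × 3.96/100 ≈ 399.
Year 2009: gap = -1.8 × (5.75 - 4.01) = -3.132%, loss ≈ 10085 × 3.132/100 ≈ 316.
Year 2010: gap = -1.8 × (8.13 - 4.01) = -7.416%, loss ≈ 10085 × 7.416/100 ≈ 748.
Year 2011: gap = -1.8 × (6.3 - 4.01) = -4.122%, loss ≈ 10085 × 4.122/100 ≈ 416.
Year 2012: gap = -1.8 × (9.13 - 4.01) = -9.216%, loss ≈ 10085 × 9.216/100 ≈ 929.
Total lost output = 399 + 316 + 748 + 416 + 929 = 2808 billion.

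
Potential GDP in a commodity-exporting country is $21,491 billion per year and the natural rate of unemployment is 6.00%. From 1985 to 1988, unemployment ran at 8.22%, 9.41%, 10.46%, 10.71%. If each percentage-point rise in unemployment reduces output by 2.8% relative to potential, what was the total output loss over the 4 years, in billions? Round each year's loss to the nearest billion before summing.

$8,906 billion

Year 1985: gap = -2.8 × (8.22 - 6) = -6.216%, loss ≈ 21491 × 6.216/100 ≈ 1336.
Year 1986: gap = -2.8 × (9.41 - 6) = -9.548%, loss ≈ 21491 × 9.548/100 ≈ 2052.
Year 1987: gap = -2.8 × (10.46 - 6) = -12.488%, loss ≈ 21491 × 12.488/100 ≈ 2684.
Year 1988: gap = -2.8 × (10.71 - 6) = -13.188%, loss ≈ 21491 × 13.188/100 ≈ 2834.
Total lost output = 1336 + 2052 + 2684 + 2834 = 8906 billion.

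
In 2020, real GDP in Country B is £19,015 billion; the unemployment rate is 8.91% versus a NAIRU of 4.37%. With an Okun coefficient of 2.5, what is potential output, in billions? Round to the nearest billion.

£21,450 billion

Unemployment gap = 8.91 - 4.37 = 4.54 points, so output gap = -2.5 × 4.54 = -11.35%.
Since Y = Y* × (1 + gap/100), Y* = 19015/0.8865 ≈ 21450 billion.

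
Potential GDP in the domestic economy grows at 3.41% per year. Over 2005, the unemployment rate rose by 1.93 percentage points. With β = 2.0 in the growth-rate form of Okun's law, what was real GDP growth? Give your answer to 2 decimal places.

-0.45%

Growth-rate Okun's law: g_Y = g_Y* - β × Δu.
g_Y = 3.41 - 2.0 × (1.93) = 3.41 - 3.86 = -0.45%, i.e. -0.45% to 2 d.p.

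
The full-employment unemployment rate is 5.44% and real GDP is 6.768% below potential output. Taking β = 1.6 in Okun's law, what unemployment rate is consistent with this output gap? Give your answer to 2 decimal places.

9.67%

From Okun's law, u - u* = -(output gap)/β = -(-6.768)/1.6 = 4.23 points.
So u = 5.44 + 4.23 = 9.67%.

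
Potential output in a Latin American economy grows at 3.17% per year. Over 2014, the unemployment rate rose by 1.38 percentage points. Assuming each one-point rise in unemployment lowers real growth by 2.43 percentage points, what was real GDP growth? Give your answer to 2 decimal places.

Growth-rate Okun's law: g_Y = g_Y* - β × Δu.
g_Y = 3.17 - 2.43 × (1.38) = 3.17 - 3.3534 = -0.1834%, i.e. -0.18% to 2 d.p.

-0.18%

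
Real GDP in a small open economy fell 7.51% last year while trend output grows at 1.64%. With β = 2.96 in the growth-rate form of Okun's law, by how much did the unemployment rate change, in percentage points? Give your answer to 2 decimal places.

Growth-rate Okun's law: g_Y = g_Y* - β × Δu, so Δu = (g_Y* - g_Y)/β.
Δu = (1.64 + 7.51)/2.96 = 9.15/2.96 = 3.09 percentage points.

3.09 percentage points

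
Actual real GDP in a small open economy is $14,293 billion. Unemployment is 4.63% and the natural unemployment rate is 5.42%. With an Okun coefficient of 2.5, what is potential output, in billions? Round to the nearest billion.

$14,016 billion

Unemployment gap = 4.63 - 5.42 = -0.79 points, so output gap = -2.5 × (-0.79) = 1.975%.
Since Y = Y* × (1 + gap/100), Y* = 14293/1.01975 ≈ 14016 billion.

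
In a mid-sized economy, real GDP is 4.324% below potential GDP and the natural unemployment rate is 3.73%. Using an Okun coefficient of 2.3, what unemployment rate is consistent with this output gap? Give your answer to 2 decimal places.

From Okun's law, u - u* = -(output gap)/β = -(-4.324)/2.3 = 1.88 points.
So u = 3.73 + 1.88 = 5.61%.

5.61%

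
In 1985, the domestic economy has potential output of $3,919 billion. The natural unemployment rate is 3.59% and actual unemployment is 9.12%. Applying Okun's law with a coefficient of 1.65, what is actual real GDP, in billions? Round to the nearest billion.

Unemployment gap = 9.12 - 3.59 = 5.53 points, so the output gap is -1.65 × 5.53 = -9.1245%.
Actual GDP = 3919 × (1 - 9.1245/100) = 3919 × 0.908755 ≈ 3561 billion.

$3,561 billion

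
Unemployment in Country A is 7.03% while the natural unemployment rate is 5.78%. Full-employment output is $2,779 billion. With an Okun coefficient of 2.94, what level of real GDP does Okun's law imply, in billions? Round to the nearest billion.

Unemployment gap = 7.03 - 5.78 = 1.25 points, so the output gap is -2.94 × 1.25 = -3.675%.
Actual GDP = 2779 × (1 - 3.675/100) = 2779 × 0.96325 ≈ 2677 billion.

$2,677 billion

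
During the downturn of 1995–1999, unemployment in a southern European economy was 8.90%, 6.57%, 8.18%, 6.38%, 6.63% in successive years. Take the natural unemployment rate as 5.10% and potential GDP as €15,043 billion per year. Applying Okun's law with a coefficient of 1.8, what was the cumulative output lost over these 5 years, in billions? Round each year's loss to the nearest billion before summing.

Year 1995: gap = -1.8 × (8.9 - 5.1) = -6.84%, loss ≈ 15043 × 6.84/100 ≈ 1029.
Year 1996: gap = -1.8 × (6.57 - 5.1) = -2.646%, loss ≈ 15043 × 2.646/100 ≈ 398.
Year 1997: gap = -1.8 × (8.18 - 5.1) = -5.544%, loss ≈ 15043 × 5.544/100 ≈ 834.
Year 1998: gap = -1.8 × (6.38 - 5.1) = -2.304%, loss ≈ 15043 × 2.304/100 ≈ 347.
Year 1999: gap = -1.8 × (6.63 - 5.1) = -2.754%, loss ≈ 15043 × 2.754/100 ≈ 414.
Total lost output = 1029 + 398 + 834 + 347 + 414 = 3022 billion.

€3,022 billion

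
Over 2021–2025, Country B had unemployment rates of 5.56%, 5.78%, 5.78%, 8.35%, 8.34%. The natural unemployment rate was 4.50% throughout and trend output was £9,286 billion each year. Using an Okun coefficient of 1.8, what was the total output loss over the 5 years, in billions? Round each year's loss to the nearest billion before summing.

£1,891 billion

Year 2021: gap = -1.8 × (5.56 - 4.5) = -1.908%, loss ≈ 9286 × 1.908/100 ≈ 177.
Year 2022: gap = -1.8 × (5.78 - 4.5) = -2.304%, loss ≈ 9286 × 2.304/100 ≈ 214.
Year 2023: gap = -1.8 × (5.78 - 4.5) = -2.304%, loss ≈ 9286 × 2.304/100 ≈ 214.
Year 2024: gap = -1.8 × (8.35 - 4.5) = -6.93%, loss ≈ 9286 × 6.93/100 ≈ 644.
Year 2025: gap = -1.8 × (8.34 - 4.5) = -6.912%, loss ≈ 9286 × 6.912/100 ≈ 642.
Total lost output = 177 + 214 + 214 + 644 + 642 = 1891 billion.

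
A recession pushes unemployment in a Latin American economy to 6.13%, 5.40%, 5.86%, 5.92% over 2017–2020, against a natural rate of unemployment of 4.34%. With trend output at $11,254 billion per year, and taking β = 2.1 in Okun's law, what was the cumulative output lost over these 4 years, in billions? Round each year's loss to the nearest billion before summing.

$1,406 billion

Year 2017: gap = -2.1 × (6.13 - 4.34) = -3.759%, loss ≈ 11254 × 3.759/100 ≈ 423.
Year 2018: gap = -2.1 × (5.4 - 4.34) = -2.226%, loss ≈ 11254 × 2.226/100 ≈ 251.
Year 2019: gap = -2.1 × (5.86 - 4.34) = -3.192%, loss ≈ 11254 × 3.192/100 ≈ 359.
Year 2020: gap = -2.1 × (5.92 - 4.34) = -3.318%, loss ≈ 11254 × 3.318/100 ≈ 373.
Total lost output = 423 + 251 + 359 + 373 = 1406 billion.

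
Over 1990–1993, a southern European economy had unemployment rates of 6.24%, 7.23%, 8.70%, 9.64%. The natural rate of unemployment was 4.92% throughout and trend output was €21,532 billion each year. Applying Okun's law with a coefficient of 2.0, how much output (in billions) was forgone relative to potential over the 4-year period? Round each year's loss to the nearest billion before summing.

€5,224 billion

Year 1990: gap = -2.0 × (6.24 - 4.92) = -2.64%, loss ≈ 21532 × 2.64/100 ≈ 568.
Year 1991: gap = -2.0 × (7.23 - 4.92) = -4.62%, loss ≈ 21532 × 4.62/100 ≈ 995.
Year 1992: gap = -2.0 × (8.7 - 4.92) = -7.56%, loss ≈ 21532 × 7.56/100 ≈ 1628.
Year 1993: gap = -2.0 × (9.64 - 4.92) = -9.44%, loss ≈ 21532 × 9.44/100 ≈ 2033.
Total lost output = 568 + 995 + 1628 + 2033 = 5224 billion.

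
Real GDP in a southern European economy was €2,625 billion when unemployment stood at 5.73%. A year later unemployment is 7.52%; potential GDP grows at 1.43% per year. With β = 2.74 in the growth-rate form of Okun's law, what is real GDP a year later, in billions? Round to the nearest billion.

€2,534 billion

Δu = 7.52 - 5.73 = 1.79 points.
Okun's law (growth form): g_Y = g_Y* - β × Δu = 1.43 - 2.74 × (1.79) = 1.43 - 4.9046 = -3.4746%.
Real GDP in the next year = 2625 × (1 - 3.4746/100) = 2625 × 0.965254 ≈ 2534 billion.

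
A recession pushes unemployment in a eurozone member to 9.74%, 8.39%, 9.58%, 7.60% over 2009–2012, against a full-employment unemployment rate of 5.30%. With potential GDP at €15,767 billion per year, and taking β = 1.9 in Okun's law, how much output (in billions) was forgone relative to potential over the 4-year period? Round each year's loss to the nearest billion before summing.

€4,227 billion

Year 2009: gap = -1.9 × (9.74 - 5.3) = -8.436%, loss ≈ 15767 × 8.436/100 ≈ 1330.
Year 2010: gap = -1.9 × (8.39 - 5.3) = -5.871%, loss ≈ 15767 × 5.871/100 ≈ 926.
Year 2011: gap = -1.9 × (9.58 - 5.3) = -8.132%, loss ≈ 15767 × 8.132/100 ≈ 1282.
Year 2012: gap = -1.9 × (7.6 - 5.3) = -4.37%, loss ≈ 15767 × 4.37/100 ≈ 689.
Total lost output = 1330 + 926 + 1282 + 689 = 4227 billion.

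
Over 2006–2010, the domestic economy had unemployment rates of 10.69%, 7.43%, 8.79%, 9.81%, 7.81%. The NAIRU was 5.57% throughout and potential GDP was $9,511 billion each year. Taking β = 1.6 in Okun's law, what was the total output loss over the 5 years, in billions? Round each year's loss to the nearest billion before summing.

$2,538 billion

Year 2006: gap = -1.6 × (10.69 - 5.57) = -8.192%, loss ≈ 9511 × 8.192/100 ≈ 779.
Year 2007: gap = -1.6 × (7.43 - 5.57) = -2.976%, loss ≈ 9511 × 2.976/100 ≈ 283.
Year 2008: gap = -1.6 × (8.79 - 5.57) = -5.152%, loss ≈ 9511 × 5.152/100 ≈ 490.
Year 2009: gap = -1.6 × (9.81 - 5.57) = -6.784%, loss ≈ 9511 × 6.784/100 ≈ 645.
Year 2010: gap = -1.6 × (7.81 - 5.57) = -3.584%, loss ≈ 9511 × 3.584/100 ≈ 341.
Total lost output = 779 + 283 + 490 + 645 + 341 = 2538 billion.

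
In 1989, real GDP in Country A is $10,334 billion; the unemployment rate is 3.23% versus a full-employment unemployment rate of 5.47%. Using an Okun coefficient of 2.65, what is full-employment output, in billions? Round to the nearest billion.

Unemployment gap = 3.23 - 5.47 = -2.24 points, so output gap = -2.65 × (-2.24) = 5.936%.
Since Y = Y* × (1 + gap/100), Y* = 10334/1.05936 ≈ 9755 billion.

$9,755 billion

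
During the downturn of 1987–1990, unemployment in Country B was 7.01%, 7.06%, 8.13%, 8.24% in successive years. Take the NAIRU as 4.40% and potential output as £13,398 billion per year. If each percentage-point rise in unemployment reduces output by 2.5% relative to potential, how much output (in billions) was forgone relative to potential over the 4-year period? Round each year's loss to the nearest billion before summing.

£4,300 billion

Year 1987: gap = -2.5 × (7.01 - 4.4) = -6.525%, loss ≈ 13398 × 6.525/100 ≈ 874.
Year 1988: gap = -2.5 × (7.06 - 4.4) = -6.65%, loss ≈ 13398 × 6.65/100 ≈ 891.
Year 1989: gap = -2.5 × (8.13 - 4.4) = -9.325%, loss ≈ 13398 × 9.325/100 ≈ 1249.
Year 1990: gap = -2.5 × (8.24 - 4.4) = -9.6%, loss ≈ 13398 × 9.6/100 ≈ 1286.
Total lost output = 874 + 891 + 1249 + 1286 = 4300 billion.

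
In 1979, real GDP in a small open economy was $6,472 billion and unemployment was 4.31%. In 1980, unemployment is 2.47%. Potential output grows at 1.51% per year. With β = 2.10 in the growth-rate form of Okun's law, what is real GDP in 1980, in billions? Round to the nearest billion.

$6,820 billion

Δu = 2.47 - 4.31 = -1.84 points.
Okun's law (growth form): g_Y = g_Y* - β × Δu = 1.51 - 2.10 × (-1.84) = 1.51 + 3.864 = 5.374%.
Real GDP in the next year = 6472 × (1 + 5.374/100) = 6472 × 1.05374 ≈ 6820 billion.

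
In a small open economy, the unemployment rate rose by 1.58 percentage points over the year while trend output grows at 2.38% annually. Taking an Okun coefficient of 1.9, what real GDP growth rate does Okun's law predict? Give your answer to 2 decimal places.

-0.62%

Growth-rate Okun's law: g_Y = g_Y* - β × Δu.
g_Y = 2.38 - 1.9 × (1.58) = 2.38 - 3.002 = -0.622%, i.e. -0.62% to 2 d.p.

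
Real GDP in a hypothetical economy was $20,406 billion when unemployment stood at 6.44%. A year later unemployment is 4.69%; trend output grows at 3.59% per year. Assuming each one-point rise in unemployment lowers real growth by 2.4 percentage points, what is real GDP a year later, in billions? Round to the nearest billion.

Δu = 4.69 - 6.44 = -1.75 points.
Okun's law (growth form): g_Y = g_Y* - β × Δu = 3.59 - 2.4 × (-1.75) = 3.59 + 4.2 = 7.79%.
Real GDP in the next year = 20406 × (1 + 7.79/100) = 20406 × 1.0779 ≈ 21996 billion.

$21,996 billion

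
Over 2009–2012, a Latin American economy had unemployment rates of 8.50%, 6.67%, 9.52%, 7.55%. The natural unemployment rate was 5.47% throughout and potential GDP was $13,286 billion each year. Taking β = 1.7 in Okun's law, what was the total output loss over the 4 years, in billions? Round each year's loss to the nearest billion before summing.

Year 2009: gap = -1.7 × (8.5 - 5.47) = -5.151%, loss ≈ 13286 × 5.151/100 ≈ 684.
Year 2010: gap = -1.7 × (6.67 - 5.47) = -2.04%, loss ≈ 13286 × 2.04/100 ≈ 271.
Year 2011: gap = -1.7 × (9.52 - 5.47) = -6.885%, loss ≈ 13286 × 6.885/100 ≈ 915.
Year 2012: gap = -1.7 × (7.55 - 5.47) = -3.536%, loss ≈ 13286 × 3.536/100 ≈ 470.
Total lost output = 684 + 271 + 915 + 470 = 2340 billion.

$2,340 billion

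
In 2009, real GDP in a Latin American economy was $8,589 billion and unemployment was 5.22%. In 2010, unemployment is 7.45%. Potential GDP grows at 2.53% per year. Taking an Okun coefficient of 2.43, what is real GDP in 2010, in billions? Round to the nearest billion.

Δu = 7.45 - 5.22 = 2.23 points.
Okun's law (growth form): g_Y = g_Y* - β × Δu = 2.53 - 2.43 × (2.23) = 2.53 - 5.4189 = -2.8889%.
Real GDP in the next year = 8589 × (1 - 2.8889/100) = 8589 × 0.971111 ≈ 8341 billion.

$8,341 billion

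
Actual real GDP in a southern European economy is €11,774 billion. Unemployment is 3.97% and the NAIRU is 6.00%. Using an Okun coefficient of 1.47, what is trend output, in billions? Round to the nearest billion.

€11,433 billion

Unemployment gap = 3.97 - 6 = -2.03 points, so output gap = -1.47 × (-2.03) = 2.9841%.
Since Y = Y* × (1 + gap/100), Y* = 11774/1.029841 ≈ 11433 billion.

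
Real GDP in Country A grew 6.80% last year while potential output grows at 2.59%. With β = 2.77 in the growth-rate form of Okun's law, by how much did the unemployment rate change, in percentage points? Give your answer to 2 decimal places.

Growth-rate Okun's law: g_Y = g_Y* - β × Δu, so Δu = (g_Y* - g_Y)/β.
Δu = (2.59 - 6.8)/2.77 = -4.21/2.77 = -1.52 percentage points.

-1.52 percentage points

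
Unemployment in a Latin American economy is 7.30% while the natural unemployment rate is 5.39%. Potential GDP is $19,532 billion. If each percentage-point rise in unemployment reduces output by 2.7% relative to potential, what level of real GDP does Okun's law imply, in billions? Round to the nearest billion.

$18,525 billion

Unemployment gap = 7.3 - 5.39 = 1.91 points, so the output gap is -2.7 × 1.91 = -5.157%.
Actual GDP = 19532 × (1 - 5.157/100) = 19532 × 0.94843 ≈ 18525 billion.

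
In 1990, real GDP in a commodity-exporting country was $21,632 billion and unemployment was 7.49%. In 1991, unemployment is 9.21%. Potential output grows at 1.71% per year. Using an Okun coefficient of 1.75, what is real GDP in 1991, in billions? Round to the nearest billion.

$21,351 billion

Δu = 9.21 - 7.49 = 1.72 points.
Okun's law (growth form): g_Y = g_Y* - β × Δu = 1.71 - 1.75 × (1.72) = 1.71 - 3.01 = -1.3%.
Real GDP in the next year = 21632 × (1 - 1.3/100) = 21632 × 0.987 ≈ 21351 billion.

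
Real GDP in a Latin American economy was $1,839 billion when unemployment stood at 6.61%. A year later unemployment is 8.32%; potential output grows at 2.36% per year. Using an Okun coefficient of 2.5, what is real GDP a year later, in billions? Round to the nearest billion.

Δu = 8.32 - 6.61 = 1.71 points.
Okun's law (growth form): g_Y = g_Y* - β × Δu = 2.36 - 2.5 × (1.71) = 2.36 - 4.275 = -1.915%.
Real GDP in the next year = 1839 × (1 - 1.915/100) = 1839 × 0.98085 ≈ 1804 billion.

$1,804 billion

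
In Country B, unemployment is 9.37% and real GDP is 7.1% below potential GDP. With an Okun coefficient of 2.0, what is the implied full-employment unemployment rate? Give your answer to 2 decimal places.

From Okun's law, u - u* = -(output gap)/β = -(-7.1)/2.0 = 3.55 points.
So u* = 9.37 - 3.55 = 5.82%.

5.82%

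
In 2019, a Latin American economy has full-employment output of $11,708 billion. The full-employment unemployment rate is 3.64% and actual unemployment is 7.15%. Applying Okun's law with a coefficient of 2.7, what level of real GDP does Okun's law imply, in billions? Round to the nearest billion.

Unemployment gap = 7.15 - 3.64 = 3.51 points, so the output gap is -2.7 × 3.51 = -9.477%.
Actual GDP = 11708 × (1 - 9.477/100) = 11708 × 0.90523 ≈ 10598 billion.

$10,598 billion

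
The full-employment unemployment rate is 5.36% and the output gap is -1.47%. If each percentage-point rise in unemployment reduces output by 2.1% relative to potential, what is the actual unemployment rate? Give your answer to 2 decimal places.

From Okun's law, u - u* = -(output gap)/β = -(-1.47)/2.1 = 0.7 points.
So u = 5.36 + 0.7 = 6.06%.

6.06%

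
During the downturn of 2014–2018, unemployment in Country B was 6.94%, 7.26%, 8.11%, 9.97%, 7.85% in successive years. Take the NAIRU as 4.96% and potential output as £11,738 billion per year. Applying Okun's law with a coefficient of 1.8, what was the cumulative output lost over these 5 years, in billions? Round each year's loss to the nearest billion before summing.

Year 2014: gap = -1.8 × (6.94 - 4.96) = -3.564%, loss ≈ 11738 × 3.564/100 ≈ 418.
Year 2015: gap = -1.8 × (7.26 - 4.96) = -4.14%, loss ≈ 11738 × 4.14/100 ≈ 486.
Year 2016: gap = -1.8 × (8.11 - 4.96) = -5.67%, loss ≈ 11738 × 5.67/100 ≈ 666.
Year 2017: gap = -1.8 × (9.97 - 4.96) = -9.018%, loss ≈ 11738 × 9.018/100 ≈ 1059.
Year 2018: gap = -1.8 × (7.85 - 4.96) = -5.202%, loss ≈ 11738 × 5.202/100 ≈ 611.
Total lost output = 418 + 486 + 666 + 1059 + 611 = 3240 billion.

£3,240 billion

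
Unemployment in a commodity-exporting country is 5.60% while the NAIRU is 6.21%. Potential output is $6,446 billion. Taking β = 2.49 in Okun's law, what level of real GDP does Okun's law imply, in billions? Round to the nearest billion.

Unemployment gap = 5.6 - 6.21 = -0.61 points, so the output gap is -2.49 × (-0.61) = 1.5189%.
Actual GDP = 6446 × (1 + 1.5189/100) = 6446 × 1.015189 ≈ 6544 billion.

$6,544 billion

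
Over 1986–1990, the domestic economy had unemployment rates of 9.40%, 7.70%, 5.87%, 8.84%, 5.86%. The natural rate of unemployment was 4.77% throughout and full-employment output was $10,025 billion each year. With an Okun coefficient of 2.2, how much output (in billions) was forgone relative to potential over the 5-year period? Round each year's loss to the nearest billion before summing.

Year 1986: gap = -2.2 × (9.4 - 4.77) = -10.186%, loss ≈ 10025 × 10.186/100 ≈ 1021.
Year 1987: gap = -2.2 × (7.7 - 4.77) = -6.446%, loss ≈ 10025 × 6.446/100 ≈ 646.
Year 1988: gap = -2.2 × (5.87 - 4.77) = -2.42%, loss ≈ 10025 × 2.42/100 ≈ 243.
Year 1989: gap = -2.2 × (8.84 - 4.77) = -8.954%, loss ≈ 10025 × 8.954/100 ≈ 898.
Year 1990: gap = -2.2 × (5.86 - 4.77) = -2.398%, loss ≈ 10025 × 2.398/100 ≈ 240.
Total lost output = 1021 + 646 + 243 + 898 + 240 = 3048 billion.

$3,048 billion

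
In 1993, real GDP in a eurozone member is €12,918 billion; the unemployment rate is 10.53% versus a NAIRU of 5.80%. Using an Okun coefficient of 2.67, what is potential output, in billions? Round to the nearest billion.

Unemployment gap = 10.53 - 5.8 = 4.73 points, so output gap = -2.67 × 4.73 = -12.6291%.
Since Y = Y* × (1 + gap/100), Y* = 12918/0.873709 ≈ 14785 billion.

€14,785 billion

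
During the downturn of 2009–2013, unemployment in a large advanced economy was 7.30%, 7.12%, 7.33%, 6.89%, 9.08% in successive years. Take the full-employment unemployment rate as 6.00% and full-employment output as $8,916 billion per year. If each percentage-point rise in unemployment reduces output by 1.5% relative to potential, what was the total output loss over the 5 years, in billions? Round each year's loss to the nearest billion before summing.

Year 2009: gap = -1.5 × (7.3 - 6) = -1.95%, loss ≈ 8916 × 1.95/100 ≈ 174.
Year 2010: gap = -1.5 × (7.12 - 6) = -1.68%, loss ≈ 8916 × 1.68/100 ≈ 150.
Year 2011: gap = -1.5 × (7.33 - 6) = -1.995%, loss ≈ 8916 × 1.995/100 ≈ 178.
Year 2012: gap = -1.5 × (6.89 - 6) = -1.335%, loss ≈ 8916 × 1.335/100 ≈ 119.
Year 2013: gap = -1.5 × (9.08 - 6) = -4.62%, loss ≈ 8916 × 4.62/100 ≈ 412.
Total lost output = 174 + 150 + 178 + 119 + 412 = 1033 billion.

$1,033 billion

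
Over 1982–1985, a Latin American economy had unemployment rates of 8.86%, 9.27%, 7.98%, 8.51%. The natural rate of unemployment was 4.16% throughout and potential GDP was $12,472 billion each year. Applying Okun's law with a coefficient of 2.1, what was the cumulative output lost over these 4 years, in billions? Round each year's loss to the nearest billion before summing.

$4,709 billion

Year 1982: gap = -2.1 × (8.86 - 4.16) = -9.87%, loss ≈ 12472 × 9.87/100 ≈ 1231.
Year 1983: gap = -2.1 × (9.27 - 4.16) = -10.731%, loss ≈ 12472 × 10.731/100 ≈ 1338.
Year 1984: gap = -2.1 × (7.98 - 4.16) = -8.022%, loss ≈ 12472 × 8.022/100 ≈ 1001.
Year 1985: gap = -2.1 × (8.51 - 4.16) = -9.135%, loss ≈ 12472 × 9.135/100 ≈ 1139.
Total lost output = 1231 + 1338 + 1001 + 1139 = 4709 billion.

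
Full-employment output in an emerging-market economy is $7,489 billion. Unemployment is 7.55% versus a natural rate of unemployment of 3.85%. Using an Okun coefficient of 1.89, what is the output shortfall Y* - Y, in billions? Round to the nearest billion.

Output gap = -1.89 × (7.55 - 3.85) = -1.89 × 3.7 = -6.993%.
Actual GDP ≈ 7489 × 0.93007 ≈ 6965 billion, so the shortfall is 7489 - 6965 = 524 billion.

$524 billion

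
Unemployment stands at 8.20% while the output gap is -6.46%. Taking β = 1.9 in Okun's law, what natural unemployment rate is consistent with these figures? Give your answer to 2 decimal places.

From Okun's law, u - u* = -(output gap)/β = -(-6.46)/1.9 = 3.4 points.
So u* = 8.2 - 3.4 = 4.80%.

4.80%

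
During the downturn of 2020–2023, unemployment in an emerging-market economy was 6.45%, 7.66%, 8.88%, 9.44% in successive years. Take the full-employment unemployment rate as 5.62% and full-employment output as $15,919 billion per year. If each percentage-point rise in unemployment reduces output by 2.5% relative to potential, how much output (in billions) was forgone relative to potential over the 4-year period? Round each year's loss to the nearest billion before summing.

Year 2020: gap = -2.5 × (6.45 - 5.62) = -2.075%, loss ≈ 15919 × 2.075/100 ≈ 330.
Year 2021: gap = -2.5 × (7.66 - 5.62) = -5.1%, loss ≈ 15919 × 5.1/100 ≈ 812.
Year 2022: gap = -2.5 × (8.88 - 5.62) = -8.15%, loss ≈ 15919 × 8.15/100 ≈ 1297.
Year 2023: gap = -2.5 × (9.44 - 5.62) = -9.55%, loss ≈ 15919 × 9.55/100 ≈ 1520.
Total lost output = 330 + 812 + 1297 + 1520 = 3959 billion.

$3,959 billion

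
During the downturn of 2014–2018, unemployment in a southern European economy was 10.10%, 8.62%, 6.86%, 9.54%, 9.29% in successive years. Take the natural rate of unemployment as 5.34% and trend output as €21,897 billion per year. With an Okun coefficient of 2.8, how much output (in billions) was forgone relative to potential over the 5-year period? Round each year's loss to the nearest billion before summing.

Year 2014: gap = -2.8 × (10.1 - 5.34) = -13.328%, loss ≈ 21897 × 13.328/100 ≈ 2918.
Year 2015: gap = -2.8 × (8.62 - 5.34) = -9.184%, loss ≈ 21897 × 9.184/100 ≈ 2011.
Year 2016: gap = -2.8 × (6.86 - 5.34) = -4.256%, loss ≈ 21897 × 4.256/100 ≈ 932.
Year 2017: gap = -2.8 × (9.54 - 5.34) = -11.76%, loss ≈ 21897 × 11.76/100 ≈ 2575.
Year 2018: gap = -2.8 × (9.29 - 5.34) = -11.06%, loss ≈ 21897 × 11.06/100 ≈ 2422.
Total lost output = 2918 + 2011 + 932 + 2575 + 2422 = 10858 billion.

€10,858 billion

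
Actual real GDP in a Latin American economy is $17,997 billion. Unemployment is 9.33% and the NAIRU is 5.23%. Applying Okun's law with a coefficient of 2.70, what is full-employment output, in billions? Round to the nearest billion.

Unemployment gap = 9.33 - 5.23 = 4.1 points, so output gap = -2.7 × 4.1 = -11.07%.
Since Y = Y* × (1 + gap/100), Y* = 17997/0.8893 ≈ 20237 billion.

$20,237 billion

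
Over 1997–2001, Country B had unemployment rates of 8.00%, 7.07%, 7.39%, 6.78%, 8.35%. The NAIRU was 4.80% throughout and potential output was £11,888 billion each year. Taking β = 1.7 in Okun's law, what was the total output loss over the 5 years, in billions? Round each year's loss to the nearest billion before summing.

£2,746 billion

Year 1997: gap = -1.7 × (8 - 4.8) = -5.44%, loss ≈ 11888 × 5.44/100 ≈ 647.
Year 1998: gap = -1.7 × (7.07 - 4.8) = -3.859%, loss ≈ 11888 × 3.859/100 ≈ 459.
Year 1999: gap = -1.7 × (7.39 - 4.8) = -4.403%, loss ≈ 11888 × 4.403/100 ≈ 523.
Year 2000: gap = -1.7 × (6.78 - 4.8) = -3.366%, loss ≈ 11888 × 3.366/100 ≈ 400.
Year 2001: gap = -1.7 × (8.35 - 4.8) = -6.035%, loss ≈ 11888 × 6.035/100 ≈ 717.
Total lost output = 647 + 459 + 523 + 400 + 717 = 2746 billion.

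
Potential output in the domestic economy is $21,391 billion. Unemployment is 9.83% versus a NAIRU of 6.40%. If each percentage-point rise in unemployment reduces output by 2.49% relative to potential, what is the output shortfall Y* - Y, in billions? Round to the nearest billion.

Output gap = -2.49 × (9.83 - 6.4) = -2.49 × 3.43 = -8.5407%.
Actual GDP ≈ 21391 × 0.914593 ≈ 19564 billion, so the shortfall is 21391 - 19564 = 1827 billion.

$1,827 billion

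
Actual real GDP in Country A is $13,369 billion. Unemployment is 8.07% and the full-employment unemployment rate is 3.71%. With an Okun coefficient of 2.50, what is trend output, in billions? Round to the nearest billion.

$15,004 billion

Unemployment gap = 8.07 - 3.71 = 4.36 points, so output gap = -2.5 × 4.36 = -10.9%.
Since Y = Y* × (1 + gap/100), Y* = 13369/0.891 ≈ 15004 billion.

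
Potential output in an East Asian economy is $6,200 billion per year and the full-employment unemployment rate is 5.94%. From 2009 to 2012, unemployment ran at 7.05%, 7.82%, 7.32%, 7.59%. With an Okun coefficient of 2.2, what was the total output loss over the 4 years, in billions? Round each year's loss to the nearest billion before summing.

$820 billion

Year 2009: gap = -2.2 × (7.05 - 5.94) = -2.442%, loss ≈ 6200 × 2.442/100 ≈ 151.
Year 2010: gap = -2.2 × (7.82 - 5.94) = -4.136%, loss ≈ 6200 × 4.136/100 ≈ 256.
Year 2011: gap = -2.2 × (7.32 - 5.94) = -3.036%, loss ≈ 6200 × 3.036/100 ≈ 188.
Year 2012: gap = -2.2 × (7.59 - 5.94) = -3.63%, loss ≈ 6200 × 3.63/100 ≈ 225.
Total lost output = 151 + 256 + 188 + 225 = 820 billion.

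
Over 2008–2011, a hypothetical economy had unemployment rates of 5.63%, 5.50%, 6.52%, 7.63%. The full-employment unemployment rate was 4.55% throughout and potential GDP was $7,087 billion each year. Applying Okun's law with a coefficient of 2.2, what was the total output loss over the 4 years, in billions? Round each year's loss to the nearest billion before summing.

$1,103 billion

Year 2008: gap = -2.2 × (5.63 - 4.55) = -2.376%, loss ≈ 7087 × 2.376/100 ≈ 168.
Year 2009: gap = -2.2 × (5.5 - 4.55) = -2.09%, loss ≈ 7087 × 2.09/100 ≈ 148.
Year 2010: gap = -2.2 × (6.52 - 4.55) = -4.334%, loss ≈ 7087 × 4.334/100 ≈ 307.
Year 2011: gap = -2.2 × (7.63 - 4.55) = -6.776%, loss ≈ 7087 × 6.776/100 ≈ 480.
Total lost output = 168 + 148 + 307 + 480 = 1103 billion.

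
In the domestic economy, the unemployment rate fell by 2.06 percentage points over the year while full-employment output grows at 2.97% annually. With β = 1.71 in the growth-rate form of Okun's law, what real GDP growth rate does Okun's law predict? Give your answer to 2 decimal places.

Growth-rate Okun's law: g_Y = g_Y* - β × Δu.
g_Y = 2.97 - 1.71 × (-2.06) = 2.97 + 3.5226 = 6.4926%, i.e. 6.49% to 2 d.p.

6.49%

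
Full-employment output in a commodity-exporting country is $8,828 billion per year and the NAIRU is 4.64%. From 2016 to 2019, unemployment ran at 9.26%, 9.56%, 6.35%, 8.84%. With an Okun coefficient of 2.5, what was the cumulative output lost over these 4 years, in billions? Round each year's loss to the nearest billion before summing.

$3,410 billion

Year 2016: gap = -2.5 × (9.26 - 4.64) = -11.55%, loss ≈ 8828 × 11.55/100 ≈ 1020.
Year 2017: gap = -2.5 × (9.56 - 4.64) = -12.3%, loss ≈ 8828 × 12.3/100 ≈ 1086.
Year 2018: gap = -2.5 × (6.35 - 4.64) = -4.275%, loss ≈ 8828 × 4.275/100 ≈ 377.
Year 2019: gap = -2.5 × (8.84 - 4.64) = -10.5%, loss ≈ 8828 × 10.5/100 ≈ 927.
Total lost output = 1020 + 1086 + 377 + 927 = 3410 billion.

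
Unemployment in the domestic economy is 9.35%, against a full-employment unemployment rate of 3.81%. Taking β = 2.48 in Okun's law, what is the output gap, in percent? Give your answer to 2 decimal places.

-13.74%

The unemployment gap is 9.35 - 3.81 = 5.54 percentage points.
Okun's law gives an output gap of -2.48 × 5.54 = -13.7392%, i.e. 13.74% below potential.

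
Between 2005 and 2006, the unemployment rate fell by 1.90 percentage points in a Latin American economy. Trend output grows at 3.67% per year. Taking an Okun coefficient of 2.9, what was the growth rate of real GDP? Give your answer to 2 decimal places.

Growth-rate Okun's law: g_Y = g_Y* - β × Δu.
g_Y = 3.67 - 2.9 × (-1.90) = 3.67 + 5.51 = 9.18%, i.e. 9.18% to 2 d.p.

9.18%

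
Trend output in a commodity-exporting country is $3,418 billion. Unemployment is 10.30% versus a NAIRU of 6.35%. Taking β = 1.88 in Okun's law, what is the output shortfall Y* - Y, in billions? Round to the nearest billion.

$254 billion

Output gap = -1.88 × (10.3 - 6.35) = -1.88 × 3.95 = -7.426%.
Actual GDP ≈ 3418 × 0.92574 ≈ 3164 billion, so the shortfall is 3418 - 3164 = 254 billion.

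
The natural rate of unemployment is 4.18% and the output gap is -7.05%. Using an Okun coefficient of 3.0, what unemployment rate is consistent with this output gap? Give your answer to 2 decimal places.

6.53%

From Okun's law, u - u* = -(output gap)/β = -(-7.05)/3.0 = 2.35 points.
So u = 4.18 + 2.35 = 6.53%.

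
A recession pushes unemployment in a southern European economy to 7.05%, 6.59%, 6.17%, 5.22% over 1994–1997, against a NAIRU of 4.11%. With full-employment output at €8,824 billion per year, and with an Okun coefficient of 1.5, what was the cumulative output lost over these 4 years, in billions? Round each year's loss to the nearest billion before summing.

€1,137 billion

Year 1994: gap = -1.5 × (7.05 - 4.11) = -4.41%, loss ≈ 8824 × 4.41/100 ≈ 389.
Year 1995: gap = -1.5 × (6.59 - 4.11) = -3.72%, loss ≈ 8824 × 3.72/100 ≈ 328.
Year 1996: gap = -1.5 × (6.17 - 4.11) = -3.09%, loss ≈ 8824 × 3.09/100 ≈ 273.
Year 1997: gap = -1.5 × (5.22 - 4.11) = -1.665%, loss ≈ 8824 × 1.665/100 ≈ 147.
Total lost output = 389 + 328 + 273 + 147 = 1137 billion.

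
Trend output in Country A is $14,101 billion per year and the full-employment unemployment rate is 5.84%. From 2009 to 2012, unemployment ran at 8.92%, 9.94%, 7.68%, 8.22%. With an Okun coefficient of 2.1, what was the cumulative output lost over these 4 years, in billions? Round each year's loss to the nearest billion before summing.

$3,376 billion

Year 2009: gap = -2.1 × (8.92 - 5.84) = -6.468%, loss ≈ 14101 × 6.468/100 ≈ 912.
Year 2010: gap = -2.1 × (9.94 - 5.84) = -8.61%, loss ≈ 14101 × 8.61/100 ≈ 1214.
Year 2011: gap = -2.1 × (7.68 - 5.84) = -3.864%, loss ≈ 14101 × 3.864/100 ≈ 545.
Year 2012: gap = -2.1 × (8.22 - 5.84) = -4.998%, loss ≈ 14101 × 4.998/100 ≈ 705.
Total lost output = 912 + 1214 + 545 + 705 = 3376 billion.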